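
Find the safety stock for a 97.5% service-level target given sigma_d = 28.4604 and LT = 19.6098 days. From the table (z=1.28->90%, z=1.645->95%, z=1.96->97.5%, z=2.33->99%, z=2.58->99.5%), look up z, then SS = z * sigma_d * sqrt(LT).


From the table, SL = 97.5% corresponds to z = 1.96
sqrt(LT) = sqrt(19.6098) = 4.4283
SS = 1.96 * 28.4604 * 4.4283 = 247.0209

247.0209 units


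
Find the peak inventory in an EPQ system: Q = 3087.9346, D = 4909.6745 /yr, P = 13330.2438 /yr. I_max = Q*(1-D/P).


D/P = 0.3683
1 - D/P = 0.6317
I_max = 3087.9346 * 0.6317 = 1950.6145

1950.6145 units


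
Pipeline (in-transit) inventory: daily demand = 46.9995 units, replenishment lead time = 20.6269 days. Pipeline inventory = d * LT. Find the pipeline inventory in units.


Pipeline = 46.9995 * 20.6269 = 969.4540

969.4540 units


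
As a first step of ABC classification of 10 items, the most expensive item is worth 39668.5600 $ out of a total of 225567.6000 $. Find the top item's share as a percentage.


Top item = 39668.5600
Total = 225567.6000
Percentage = 39668.5600 / 225567.6000 * 100 = 17.5861

17.5861%


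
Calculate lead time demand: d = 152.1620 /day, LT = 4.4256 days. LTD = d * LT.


LTD = 152.1620 * 4.4256 = 673.4081

673.4081 units


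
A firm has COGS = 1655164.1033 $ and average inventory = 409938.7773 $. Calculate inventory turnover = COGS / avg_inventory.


Turnover = 1655164.1033 / 409938.7773 = 4.0376

4.0376


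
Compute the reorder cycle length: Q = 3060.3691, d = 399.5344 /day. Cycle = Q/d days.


Cycle = 3060.3691 / 399.5344 = 7.6598

7.6598 days


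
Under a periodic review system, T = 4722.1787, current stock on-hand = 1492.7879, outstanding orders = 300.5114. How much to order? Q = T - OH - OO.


Inventory position = OH + OO = 1492.7879 + 300.5114 = 1793.2993
Q = 4722.1787 - 1793.2993 = 2928.8794

2928.8794 units


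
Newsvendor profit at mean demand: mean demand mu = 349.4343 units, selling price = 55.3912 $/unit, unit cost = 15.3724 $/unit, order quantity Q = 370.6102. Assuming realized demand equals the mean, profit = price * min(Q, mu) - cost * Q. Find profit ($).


Sales at mu = min(370.6102, 349.4343) = 349.4343
Revenue = 55.3912 * 349.4343 = 19355.5852
Total cost = 15.3724 * 370.6102 = 5697.1682
Profit = 19355.5852 - 5697.1682 = 13658.4170

13658.4170 $


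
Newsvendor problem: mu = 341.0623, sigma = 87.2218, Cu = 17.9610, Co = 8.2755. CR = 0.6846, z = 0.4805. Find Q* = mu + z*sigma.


CR = Cu/(Cu+Co) = 17.9610/(17.9610+8.2755) = 0.6846
z = 0.4805
Q* = 341.0623 + 0.4805 * 87.2218 = 382.9724

382.9724 units


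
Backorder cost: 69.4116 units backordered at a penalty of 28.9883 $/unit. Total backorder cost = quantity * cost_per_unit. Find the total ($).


Total = 69.4116 * 28.9883 = 2012.1243

2012.1243 $


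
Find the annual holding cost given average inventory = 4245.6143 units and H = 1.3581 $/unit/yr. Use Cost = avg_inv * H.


Cost = 4245.6143 * 1.3581 = 5765.9688

5765.9688 $/yr


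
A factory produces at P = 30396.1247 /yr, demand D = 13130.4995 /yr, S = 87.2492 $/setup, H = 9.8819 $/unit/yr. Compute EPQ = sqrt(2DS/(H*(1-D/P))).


1 - D/P = 1 - 0.4320 = 0.5680
H*(1-D/P) = 5.6131
2DS = 2291251.1540
EPQ = sqrt(408195.4415) = 638.9017

638.9017 units


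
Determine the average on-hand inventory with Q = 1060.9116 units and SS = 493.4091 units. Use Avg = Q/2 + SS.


Q/2 = 530.4558
Avg = 530.4558 + 493.4091 = 1023.8649

1023.8649 units


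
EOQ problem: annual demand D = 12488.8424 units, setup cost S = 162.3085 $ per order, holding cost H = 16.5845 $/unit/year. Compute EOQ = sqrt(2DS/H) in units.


2*D*S = 2 * 12488.8424 * 162.3085 = 4054090.5534
2*D*S/H = 244450.5745
EOQ = sqrt(244450.5745) = 494.4194

494.4194 units


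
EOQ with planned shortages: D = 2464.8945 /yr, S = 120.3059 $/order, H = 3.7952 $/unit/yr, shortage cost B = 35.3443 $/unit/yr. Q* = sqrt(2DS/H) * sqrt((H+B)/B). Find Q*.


sqrt(2DS/H) = 395.3123
sqrt((H+B)/B) = 1.0523
Q* = 395.3123 * 1.0523 = 415.9951

415.9951 units


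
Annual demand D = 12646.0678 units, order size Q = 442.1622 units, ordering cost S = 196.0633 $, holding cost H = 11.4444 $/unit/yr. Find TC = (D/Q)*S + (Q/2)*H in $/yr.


Ordering cost = D*S/Q = 5607.5119
Holding cost = Q*H/2 = 2530.1405
TC = 5607.5119 + 2530.1405 = 8137.6524

8137.6524 $/yr


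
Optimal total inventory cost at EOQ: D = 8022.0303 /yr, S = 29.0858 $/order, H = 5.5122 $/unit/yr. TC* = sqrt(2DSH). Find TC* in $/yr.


2*D*S*H = 2572292.0408
TC* = sqrt(2572292.0408) = 1603.8367

1603.8367 $/yr


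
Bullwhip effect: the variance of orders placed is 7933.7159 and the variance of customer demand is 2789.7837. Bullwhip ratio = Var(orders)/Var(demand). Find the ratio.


BW = 7933.7159 / 2789.7837 = 2.8438

2.8438


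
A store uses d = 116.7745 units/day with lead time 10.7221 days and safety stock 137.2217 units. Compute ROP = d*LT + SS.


d*LT = 116.7745 * 10.7221 = 1252.0679
ROP = 1252.0679 + 137.2217 = 1389.2896

1389.2896 units


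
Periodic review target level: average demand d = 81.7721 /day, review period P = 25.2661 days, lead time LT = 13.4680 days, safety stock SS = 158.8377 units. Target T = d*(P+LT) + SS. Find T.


P + LT = 38.7341
d*(P+LT) = 81.7721 * 38.7341 = 3167.3687
T = 3167.3687 + 158.8377 = 3326.2064

3326.2064 units


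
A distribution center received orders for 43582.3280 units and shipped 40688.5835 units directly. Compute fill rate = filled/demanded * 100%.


FR = 40688.5835 / 43582.3280 * 100 = 93.3603

93.3603%


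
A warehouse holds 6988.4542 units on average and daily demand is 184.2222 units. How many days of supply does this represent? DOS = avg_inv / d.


DOS = 6988.4542 / 184.2222 = 37.9349

37.9349 days


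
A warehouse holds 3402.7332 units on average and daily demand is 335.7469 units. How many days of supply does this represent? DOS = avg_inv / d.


DOS = 3402.7332 / 335.7469 = 10.1348

10.1348 days


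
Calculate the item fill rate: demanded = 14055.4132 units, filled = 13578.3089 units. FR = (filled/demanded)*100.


FR = 13578.3089 / 14055.4132 * 100 = 96.6055

96.6055%


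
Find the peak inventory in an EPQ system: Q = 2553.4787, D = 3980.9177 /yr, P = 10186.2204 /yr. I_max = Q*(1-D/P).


D/P = 0.3908
1 - D/P = 0.6092
I_max = 2553.4787 * 0.6092 = 1555.5434

1555.5434 units


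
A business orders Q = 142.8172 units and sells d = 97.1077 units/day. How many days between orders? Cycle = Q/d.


Cycle = 142.8172 / 97.1077 = 1.4707

1.4707 days


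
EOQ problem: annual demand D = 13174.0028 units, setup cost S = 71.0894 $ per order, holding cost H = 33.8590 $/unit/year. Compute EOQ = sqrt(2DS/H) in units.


2*D*S = 2 * 13174.0028 * 71.0894 = 1873063.9093
2*D*S/H = 55319.5283
EOQ = sqrt(55319.5283) = 235.2010

235.2010 units


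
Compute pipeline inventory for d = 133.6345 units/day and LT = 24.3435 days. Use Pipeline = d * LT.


Pipeline = 133.6345 * 24.3435 = 3253.1315

3253.1315 units


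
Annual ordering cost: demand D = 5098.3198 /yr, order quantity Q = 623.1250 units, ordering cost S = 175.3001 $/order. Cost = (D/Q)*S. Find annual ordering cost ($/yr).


Number of orders = D/Q = 8.1819
Cost = 8.1819 * 175.3001 = 1434.2804

1434.2804 $/yr


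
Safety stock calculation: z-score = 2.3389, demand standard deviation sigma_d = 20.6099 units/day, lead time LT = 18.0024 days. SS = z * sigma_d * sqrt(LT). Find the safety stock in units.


sqrt(LT) = sqrt(18.0024) = 4.2429
SS = 2.3389 * 20.6099 * 4.2429 = 204.5280

204.5280 units


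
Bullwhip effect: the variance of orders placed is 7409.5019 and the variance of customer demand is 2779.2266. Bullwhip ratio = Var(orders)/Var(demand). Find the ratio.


BW = 7409.5019 / 2779.2266 = 2.6660

2.6660


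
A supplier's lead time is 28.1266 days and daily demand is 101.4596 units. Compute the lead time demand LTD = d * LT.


LTD = 101.4596 * 28.1266 = 2853.7136

2853.7136 units


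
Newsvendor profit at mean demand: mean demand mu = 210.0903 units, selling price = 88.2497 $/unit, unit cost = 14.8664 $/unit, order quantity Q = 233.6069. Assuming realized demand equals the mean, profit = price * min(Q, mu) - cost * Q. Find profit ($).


Sales at mu = min(233.6069, 210.0903) = 210.0903
Revenue = 88.2497 * 210.0903 = 18540.4059
Total cost = 14.8664 * 233.6069 = 3472.8936
Profit = 18540.4059 - 3472.8936 = 15067.5123

15067.5123 $


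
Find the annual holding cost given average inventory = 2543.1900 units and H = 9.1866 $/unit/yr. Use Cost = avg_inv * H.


Cost = 2543.1900 * 9.1866 = 23363.2693

23363.2693 $/yr


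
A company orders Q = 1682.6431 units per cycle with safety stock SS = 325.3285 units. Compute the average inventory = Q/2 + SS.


Q/2 = 841.3216
Avg = 841.3216 + 325.3285 = 1166.6500

1166.6500 units


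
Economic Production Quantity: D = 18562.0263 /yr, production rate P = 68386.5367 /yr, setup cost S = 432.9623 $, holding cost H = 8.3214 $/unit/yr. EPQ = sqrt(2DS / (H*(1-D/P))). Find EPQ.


1 - D/P = 1 - 0.2714 = 0.7286
H*(1-D/P) = 6.0627
2DS = 16073315.1990
EPQ = sqrt(2651164.2408) = 1628.2396

1628.2396 units


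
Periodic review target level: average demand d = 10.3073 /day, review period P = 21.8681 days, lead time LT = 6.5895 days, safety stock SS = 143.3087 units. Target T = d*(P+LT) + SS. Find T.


P + LT = 28.4576
d*(P+LT) = 10.3073 * 28.4576 = 293.3210
T = 293.3210 + 143.3087 = 436.6297

436.6297 units


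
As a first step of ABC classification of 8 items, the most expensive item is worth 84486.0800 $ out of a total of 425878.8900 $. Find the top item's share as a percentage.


Top item = 84486.0800
Total = 425878.8900
Percentage = 84486.0800 / 425878.8900 * 100 = 19.8381

19.8381%


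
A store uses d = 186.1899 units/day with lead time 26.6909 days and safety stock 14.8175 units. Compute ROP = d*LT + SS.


d*LT = 186.1899 * 26.6909 = 4969.5760
ROP = 4969.5760 + 14.8175 = 4984.3935

4984.3935 units


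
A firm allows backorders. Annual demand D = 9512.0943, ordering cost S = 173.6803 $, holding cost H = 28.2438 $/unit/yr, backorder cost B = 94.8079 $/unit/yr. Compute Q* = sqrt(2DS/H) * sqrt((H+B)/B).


sqrt(2DS/H) = 342.0320
sqrt((H+B)/B) = 1.1393
Q* = 342.0320 * 1.1393 = 389.6622

389.6622 units


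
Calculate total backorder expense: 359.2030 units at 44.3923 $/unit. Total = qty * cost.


Total = 359.2030 * 44.3923 = 15945.8473

15945.8473 $


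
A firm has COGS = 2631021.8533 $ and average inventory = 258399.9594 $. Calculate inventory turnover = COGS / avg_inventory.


Turnover = 2631021.8533 / 258399.9594 = 10.1820

10.1820


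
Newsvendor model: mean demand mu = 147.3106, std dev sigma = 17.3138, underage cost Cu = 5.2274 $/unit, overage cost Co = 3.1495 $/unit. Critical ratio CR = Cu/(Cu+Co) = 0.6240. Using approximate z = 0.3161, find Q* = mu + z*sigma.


CR = Cu/(Cu+Co) = 5.2274/(5.2274+3.1495) = 0.6240
z = 0.3161
Q* = 147.3106 + 0.3161 * 17.3138 = 152.7835

152.7835 units


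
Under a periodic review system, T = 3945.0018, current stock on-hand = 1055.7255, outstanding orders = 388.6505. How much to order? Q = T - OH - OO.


Inventory position = OH + OO = 1055.7255 + 388.6505 = 1444.3760
Q = 3945.0018 - 1444.3760 = 2500.6258

2500.6258 units


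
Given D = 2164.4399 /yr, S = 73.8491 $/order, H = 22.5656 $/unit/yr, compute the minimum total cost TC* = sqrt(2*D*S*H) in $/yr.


2*D*S*H = 7213858.5002
TC* = sqrt(7213858.5002) = 2685.8627

2685.8627 $/yr


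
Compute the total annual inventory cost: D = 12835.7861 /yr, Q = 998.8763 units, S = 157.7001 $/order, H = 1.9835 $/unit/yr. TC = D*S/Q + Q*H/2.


Ordering cost = D*S/Q = 2026.4819
Holding cost = Q*H/2 = 990.6356
TC = 2026.4819 + 990.6356 = 3017.1175

3017.1175 $/yr


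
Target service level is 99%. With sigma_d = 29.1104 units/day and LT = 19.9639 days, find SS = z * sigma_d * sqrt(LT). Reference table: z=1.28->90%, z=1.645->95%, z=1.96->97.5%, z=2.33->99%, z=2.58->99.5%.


From the table, SL = 99% corresponds to z = 2.33
sqrt(LT) = sqrt(19.9639) = 4.4681
SS = 2.33 * 29.1104 * 4.4681 = 303.0587

303.0587 units


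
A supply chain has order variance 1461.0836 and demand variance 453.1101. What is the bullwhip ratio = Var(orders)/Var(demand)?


BW = 1461.0836 / 453.1101 = 3.2246

3.2246


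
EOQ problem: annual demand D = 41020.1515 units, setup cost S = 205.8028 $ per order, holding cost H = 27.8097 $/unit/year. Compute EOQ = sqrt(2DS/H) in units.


2*D*S = 2 * 41020.1515 * 205.8028 = 16884124.0702
2*D*S/H = 607130.7519
EOQ = sqrt(607130.7519) = 779.1860

779.1860 units


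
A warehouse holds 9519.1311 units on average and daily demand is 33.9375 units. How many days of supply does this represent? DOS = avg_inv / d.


DOS = 9519.1311 / 33.9375 = 280.4901

280.4901 days


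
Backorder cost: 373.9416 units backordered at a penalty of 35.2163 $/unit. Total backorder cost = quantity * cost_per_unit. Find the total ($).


Total = 373.9416 * 35.2163 = 13168.8396

13168.8396 $


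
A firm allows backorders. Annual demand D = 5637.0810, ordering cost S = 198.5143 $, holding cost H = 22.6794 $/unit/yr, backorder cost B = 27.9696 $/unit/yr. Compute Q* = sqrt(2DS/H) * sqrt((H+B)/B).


sqrt(2DS/H) = 314.1393
sqrt((H+B)/B) = 1.3457
Q* = 314.1393 * 1.3457 = 422.7315

422.7315 units


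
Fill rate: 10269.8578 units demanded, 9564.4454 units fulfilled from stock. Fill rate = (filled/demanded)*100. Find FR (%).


FR = 9564.4454 / 10269.8578 * 100 = 93.1312

93.1312%


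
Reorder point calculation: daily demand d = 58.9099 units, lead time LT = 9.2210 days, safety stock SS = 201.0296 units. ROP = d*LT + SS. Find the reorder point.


d*LT = 58.9099 * 9.2210 = 543.2082
ROP = 543.2082 + 201.0296 = 744.2378

744.2378 units


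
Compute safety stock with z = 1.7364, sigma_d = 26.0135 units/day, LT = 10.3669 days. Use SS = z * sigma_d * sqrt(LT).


sqrt(LT) = sqrt(10.3669) = 3.2198
SS = 1.7364 * 26.0135 * 3.2198 = 145.4364

145.4364 units


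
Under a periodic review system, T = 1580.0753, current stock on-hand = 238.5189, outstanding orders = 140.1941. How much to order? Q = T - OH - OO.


Inventory position = OH + OO = 238.5189 + 140.1941 = 378.7130
Q = 1580.0753 - 378.7130 = 1201.3623

1201.3623 units


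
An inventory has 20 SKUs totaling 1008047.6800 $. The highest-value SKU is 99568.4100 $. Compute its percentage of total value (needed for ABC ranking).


Top item = 99568.4100
Total = 1008047.6800
Percentage = 99568.4100 / 1008047.6800 * 100 = 9.8774

9.8774%


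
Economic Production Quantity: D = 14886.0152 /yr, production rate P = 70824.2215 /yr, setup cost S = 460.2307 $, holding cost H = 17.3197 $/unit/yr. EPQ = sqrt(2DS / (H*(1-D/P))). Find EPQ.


1 - D/P = 1 - 0.2102 = 0.7898
H*(1-D/P) = 13.6794
2DS = 13702002.3914
EPQ = sqrt(1001652.1947) = 1000.8258

1000.8258 units


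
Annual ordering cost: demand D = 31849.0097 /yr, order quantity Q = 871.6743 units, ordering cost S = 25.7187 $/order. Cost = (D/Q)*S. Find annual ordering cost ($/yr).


Number of orders = D/Q = 36.5377
Cost = 36.5377 * 25.7187 = 939.7032

939.7032 $/yr


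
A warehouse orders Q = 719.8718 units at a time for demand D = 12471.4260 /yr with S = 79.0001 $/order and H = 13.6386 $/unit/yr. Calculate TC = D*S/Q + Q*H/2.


Ordering cost = D*S/Q = 1368.6380
Holding cost = Q*H/2 = 4909.0218
TC = 1368.6380 + 4909.0218 = 6277.6598

6277.6598 $/yr


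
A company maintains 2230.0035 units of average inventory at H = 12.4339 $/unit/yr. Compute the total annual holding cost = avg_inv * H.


Cost = 2230.0035 * 12.4339 = 27727.6405

27727.6405 $/yr


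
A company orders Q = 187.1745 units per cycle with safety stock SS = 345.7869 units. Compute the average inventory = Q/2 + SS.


Q/2 = 93.5872
Avg = 93.5872 + 345.7869 = 439.3741

439.3741 units


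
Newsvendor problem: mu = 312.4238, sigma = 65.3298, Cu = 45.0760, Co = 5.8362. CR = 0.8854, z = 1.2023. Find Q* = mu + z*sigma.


CR = Cu/(Cu+Co) = 45.0760/(45.0760+5.8362) = 0.8854
z = 1.2023
Q* = 312.4238 + 1.2023 * 65.3298 = 390.9698

390.9698 units


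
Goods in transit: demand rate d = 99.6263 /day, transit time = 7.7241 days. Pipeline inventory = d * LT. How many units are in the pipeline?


Pipeline = 99.6263 * 7.7241 = 769.5235

769.5235 units


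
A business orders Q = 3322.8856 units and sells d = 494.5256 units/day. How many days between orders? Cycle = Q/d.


Cycle = 3322.8856 / 494.5256 = 6.7193

6.7193 days


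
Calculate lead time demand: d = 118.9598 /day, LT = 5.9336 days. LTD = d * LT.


LTD = 118.9598 * 5.9336 = 705.8599

705.8599 units


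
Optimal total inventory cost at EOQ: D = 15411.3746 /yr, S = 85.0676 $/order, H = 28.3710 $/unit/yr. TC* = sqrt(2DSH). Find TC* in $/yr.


2*D*S*H = 74389252.8139
TC* = sqrt(74389252.8139) = 8624.9205

8624.9205 $/yr


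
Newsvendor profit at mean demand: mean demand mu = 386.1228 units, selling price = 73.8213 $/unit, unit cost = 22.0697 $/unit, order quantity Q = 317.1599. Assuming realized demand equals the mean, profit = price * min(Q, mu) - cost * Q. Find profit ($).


Sales at mu = min(317.1599, 386.1228) = 317.1599
Revenue = 73.8213 * 317.1599 = 23413.1561
Total cost = 22.0697 * 317.1599 = 6999.6238
Profit = 23413.1561 - 6999.6238 = 16413.5323

16413.5323 $


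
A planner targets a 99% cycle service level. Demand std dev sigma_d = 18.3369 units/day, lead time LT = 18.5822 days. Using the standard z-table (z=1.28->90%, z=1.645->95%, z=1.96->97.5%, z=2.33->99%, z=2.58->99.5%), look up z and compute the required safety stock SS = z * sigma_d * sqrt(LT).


From the table, SL = 99% corresponds to z = 2.33
sqrt(LT) = sqrt(18.5822) = 4.3107
SS = 2.33 * 18.3369 * 4.3107 = 184.1749

184.1749 units


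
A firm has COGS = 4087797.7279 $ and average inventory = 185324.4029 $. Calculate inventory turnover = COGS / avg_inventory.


Turnover = 4087797.7279 / 185324.4029 = 22.0575

22.0575


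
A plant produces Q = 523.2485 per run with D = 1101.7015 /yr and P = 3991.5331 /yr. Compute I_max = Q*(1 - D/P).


D/P = 0.2760
1 - D/P = 0.7240
I_max = 523.2485 * 0.7240 = 378.8269

378.8269 units


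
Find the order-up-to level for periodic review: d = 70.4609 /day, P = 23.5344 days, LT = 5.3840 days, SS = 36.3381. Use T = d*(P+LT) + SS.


P + LT = 28.9184
d*(P+LT) = 70.4609 * 28.9184 = 2037.6165
T = 2037.6165 + 36.3381 = 2073.9546

2073.9546 units


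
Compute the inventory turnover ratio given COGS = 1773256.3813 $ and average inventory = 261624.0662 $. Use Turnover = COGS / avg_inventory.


Turnover = 1773256.3813 / 261624.0662 = 6.7779

6.7779


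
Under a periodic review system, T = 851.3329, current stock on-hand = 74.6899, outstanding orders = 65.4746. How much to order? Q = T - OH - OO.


Inventory position = OH + OO = 74.6899 + 65.4746 = 140.1645
Q = 851.3329 - 140.1645 = 711.1684

711.1684 units


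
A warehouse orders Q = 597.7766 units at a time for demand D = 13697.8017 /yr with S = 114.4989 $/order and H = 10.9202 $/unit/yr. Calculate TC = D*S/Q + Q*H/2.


Ordering cost = D*S/Q = 2623.6946
Holding cost = Q*H/2 = 3263.9200
TC = 2623.6946 + 3263.9200 = 5887.6146

5887.6146 $/yr


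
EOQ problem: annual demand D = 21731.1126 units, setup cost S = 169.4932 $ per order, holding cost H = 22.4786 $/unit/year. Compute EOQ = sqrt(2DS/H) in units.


2*D*S = 2 * 21731.1126 * 169.4932 = 7366551.6283
2*D*S/H = 327713.9870
EOQ = sqrt(327713.9870) = 572.4631

572.4631 units


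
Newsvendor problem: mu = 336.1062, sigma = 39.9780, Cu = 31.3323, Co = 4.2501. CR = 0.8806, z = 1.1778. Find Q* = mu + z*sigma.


CR = Cu/(Cu+Co) = 31.3323/(31.3323+4.2501) = 0.8806
z = 1.1778
Q* = 336.1062 + 1.1778 * 39.9780 = 383.1923

383.1923 units


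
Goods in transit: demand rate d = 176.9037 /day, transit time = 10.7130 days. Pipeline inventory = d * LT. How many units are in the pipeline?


Pipeline = 176.9037 * 10.7130 = 1895.1693

1895.1693 units


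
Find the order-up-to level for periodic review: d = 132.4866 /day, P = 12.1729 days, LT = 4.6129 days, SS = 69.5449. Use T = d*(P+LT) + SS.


P + LT = 16.7858
d*(P+LT) = 132.4866 * 16.7858 = 2223.8936
T = 2223.8936 + 69.5449 = 2293.4385

2293.4385 units


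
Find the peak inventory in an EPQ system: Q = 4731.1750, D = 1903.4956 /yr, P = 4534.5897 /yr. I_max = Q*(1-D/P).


D/P = 0.4198
1 - D/P = 0.5802
I_max = 4731.1750 * 0.5802 = 2745.1583

2745.1583 units


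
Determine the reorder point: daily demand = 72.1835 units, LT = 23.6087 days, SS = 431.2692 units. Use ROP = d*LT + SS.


d*LT = 72.1835 * 23.6087 = 1704.1586
ROP = 1704.1586 + 431.2692 = 2135.4278

2135.4278 units


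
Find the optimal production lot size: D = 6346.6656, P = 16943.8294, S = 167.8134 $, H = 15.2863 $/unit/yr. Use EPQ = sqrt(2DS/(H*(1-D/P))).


1 - D/P = 1 - 0.3746 = 0.6254
H*(1-D/P) = 9.5605
2DS = 2130111.0660
EPQ = sqrt(222803.3892) = 472.0205

472.0205 units


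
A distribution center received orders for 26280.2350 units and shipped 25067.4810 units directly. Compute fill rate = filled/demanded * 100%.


FR = 25067.4810 / 26280.2350 * 100 = 95.3853

95.3853%


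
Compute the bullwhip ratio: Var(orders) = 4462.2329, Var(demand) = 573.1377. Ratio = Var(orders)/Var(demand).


BW = 4462.2329 / 573.1377 = 7.7856

7.7856


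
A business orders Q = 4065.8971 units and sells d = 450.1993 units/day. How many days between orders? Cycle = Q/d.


Cycle = 4065.8971 / 450.1993 = 9.0313

9.0313 days


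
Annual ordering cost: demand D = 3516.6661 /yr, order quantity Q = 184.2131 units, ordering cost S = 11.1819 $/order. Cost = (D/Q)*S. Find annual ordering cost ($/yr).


Number of orders = D/Q = 19.0902
Cost = 19.0902 * 11.1819 = 213.4648

213.4648 $/yr


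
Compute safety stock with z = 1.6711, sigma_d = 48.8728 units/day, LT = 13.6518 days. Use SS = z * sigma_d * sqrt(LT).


sqrt(LT) = sqrt(13.6518) = 3.6948
SS = 1.6711 * 48.8728 * 3.6948 = 301.7620

301.7620 units


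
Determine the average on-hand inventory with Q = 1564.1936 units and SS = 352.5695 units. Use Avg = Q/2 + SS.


Q/2 = 782.0968
Avg = 782.0968 + 352.5695 = 1134.6663

1134.6663 units


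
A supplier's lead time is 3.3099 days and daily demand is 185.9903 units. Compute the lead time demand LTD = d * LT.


LTD = 185.9903 * 3.3099 = 615.6093

615.6093 units


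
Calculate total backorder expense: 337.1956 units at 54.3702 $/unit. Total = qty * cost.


Total = 337.1956 * 54.3702 = 18333.3922

18333.3922 $


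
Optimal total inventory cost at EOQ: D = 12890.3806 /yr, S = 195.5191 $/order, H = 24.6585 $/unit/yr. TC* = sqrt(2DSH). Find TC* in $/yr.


2*D*S*H = 124294405.1144
TC* = sqrt(124294405.1144) = 11148.7401

11148.7401 $/yr


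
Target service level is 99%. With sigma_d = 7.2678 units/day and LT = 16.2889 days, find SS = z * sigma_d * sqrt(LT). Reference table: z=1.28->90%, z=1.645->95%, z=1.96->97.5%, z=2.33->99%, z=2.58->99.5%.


From the table, SL = 99% corresponds to z = 2.33
sqrt(LT) = sqrt(16.2889) = 4.0360
SS = 2.33 * 7.2678 * 4.0360 = 68.3447

68.3447 units


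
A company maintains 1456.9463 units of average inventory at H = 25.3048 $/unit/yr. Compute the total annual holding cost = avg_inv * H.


Cost = 1456.9463 * 25.3048 = 36867.7347

36867.7347 $/yr


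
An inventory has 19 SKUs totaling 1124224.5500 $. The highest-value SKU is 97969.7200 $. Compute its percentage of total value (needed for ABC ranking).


Top item = 97969.7200
Total = 1124224.5500
Percentage = 97969.7200 / 1124224.5500 * 100 = 8.7144

8.7144%


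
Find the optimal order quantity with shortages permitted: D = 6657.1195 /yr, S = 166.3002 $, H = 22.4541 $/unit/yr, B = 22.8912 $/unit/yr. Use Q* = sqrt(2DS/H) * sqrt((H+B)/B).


sqrt(2DS/H) = 314.0196
sqrt((H+B)/B) = 1.4074
Q* = 314.0196 * 1.4074 = 441.9657

441.9657 units


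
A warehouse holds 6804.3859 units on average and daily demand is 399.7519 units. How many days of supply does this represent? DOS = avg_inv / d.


DOS = 6804.3859 / 399.7519 = 17.0215

17.0215 days


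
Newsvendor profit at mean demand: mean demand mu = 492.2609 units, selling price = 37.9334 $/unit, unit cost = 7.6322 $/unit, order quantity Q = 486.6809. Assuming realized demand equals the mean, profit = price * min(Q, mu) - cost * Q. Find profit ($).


Sales at mu = min(486.6809, 492.2609) = 486.6809
Revenue = 37.9334 * 486.6809 = 18461.4613
Total cost = 7.6322 * 486.6809 = 3714.4460
Profit = 18461.4613 - 3714.4460 = 14747.0153

14747.0153 $


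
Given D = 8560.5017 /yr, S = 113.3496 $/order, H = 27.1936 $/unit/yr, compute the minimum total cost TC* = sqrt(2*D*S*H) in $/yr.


2*D*S*H = 52773501.5092
TC* = sqrt(52773501.5092) = 7264.5373

7264.5373 $/yr


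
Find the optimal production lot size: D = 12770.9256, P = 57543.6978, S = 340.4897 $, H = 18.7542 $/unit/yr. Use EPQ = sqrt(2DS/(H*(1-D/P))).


1 - D/P = 1 - 0.2219 = 0.7781
H*(1-D/P) = 14.5920
2DS = 8696737.2525
EPQ = sqrt(595993.5877) = 772.0062

772.0062 units


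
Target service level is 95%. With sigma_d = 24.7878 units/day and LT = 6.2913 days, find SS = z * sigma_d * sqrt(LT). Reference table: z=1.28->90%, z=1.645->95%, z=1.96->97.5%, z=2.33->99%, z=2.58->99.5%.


From the table, SL = 95% corresponds to z = 1.645
sqrt(LT) = sqrt(6.2913) = 2.5082
SS = 1.645 * 24.7878 * 2.5082 = 102.2761

102.2761 units


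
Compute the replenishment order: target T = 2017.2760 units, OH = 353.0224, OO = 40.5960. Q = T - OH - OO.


Inventory position = OH + OO = 353.0224 + 40.5960 = 393.6184
Q = 2017.2760 - 393.6184 = 1623.6576

1623.6576 units


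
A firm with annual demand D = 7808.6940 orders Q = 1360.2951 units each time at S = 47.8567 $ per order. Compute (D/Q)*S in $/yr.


Number of orders = D/Q = 5.7404
Cost = 5.7404 * 47.8567 = 274.7186

274.7186 $/yr


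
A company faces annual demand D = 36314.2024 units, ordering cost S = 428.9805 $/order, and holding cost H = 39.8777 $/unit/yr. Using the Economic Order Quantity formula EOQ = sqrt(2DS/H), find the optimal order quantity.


2*D*S = 2 * 36314.2024 * 428.9805 = 31156169.4053
2*D*S/H = 781293.0386
EOQ = sqrt(781293.0386) = 883.9078

883.9078 units


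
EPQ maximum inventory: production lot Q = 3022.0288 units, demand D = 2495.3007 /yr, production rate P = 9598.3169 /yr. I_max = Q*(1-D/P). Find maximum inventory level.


D/P = 0.2600
1 - D/P = 0.7400
I_max = 3022.0288 * 0.7400 = 2236.3837

2236.3837 units


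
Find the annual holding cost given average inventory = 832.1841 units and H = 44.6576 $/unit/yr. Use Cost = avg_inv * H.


Cost = 832.1841 * 44.6576 = 37163.3447

37163.3447 $/yr


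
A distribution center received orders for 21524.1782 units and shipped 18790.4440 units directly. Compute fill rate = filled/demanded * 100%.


FR = 18790.4440 / 21524.1782 * 100 = 87.2992

87.2992%


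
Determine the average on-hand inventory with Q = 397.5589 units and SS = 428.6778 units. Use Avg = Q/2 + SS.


Q/2 = 198.7794
Avg = 198.7794 + 428.6778 = 627.4572

627.4572 units


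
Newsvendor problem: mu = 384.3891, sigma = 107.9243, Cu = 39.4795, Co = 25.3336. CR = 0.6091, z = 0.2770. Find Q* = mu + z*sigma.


CR = Cu/(Cu+Co) = 39.4795/(39.4795+25.3336) = 0.6091
z = 0.2770
Q* = 384.3891 + 0.2770 * 107.9243 = 414.2841

414.2841 units


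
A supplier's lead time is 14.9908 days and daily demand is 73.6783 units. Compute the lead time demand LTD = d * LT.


LTD = 73.6783 * 14.9908 = 1104.4967

1104.4967 units


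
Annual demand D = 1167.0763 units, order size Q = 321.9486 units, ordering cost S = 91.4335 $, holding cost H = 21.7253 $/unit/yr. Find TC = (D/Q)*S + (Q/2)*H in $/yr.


Ordering cost = D*S/Q = 331.4500
Holding cost = Q*H/2 = 3497.2150
TC = 331.4500 + 3497.2150 = 3828.6650

3828.6650 $/yr


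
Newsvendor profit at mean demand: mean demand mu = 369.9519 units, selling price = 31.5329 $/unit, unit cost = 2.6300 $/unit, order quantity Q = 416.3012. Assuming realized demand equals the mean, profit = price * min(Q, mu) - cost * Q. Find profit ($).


Sales at mu = min(416.3012, 369.9519) = 369.9519
Revenue = 31.5329 * 369.9519 = 11665.6563
Total cost = 2.6300 * 416.3012 = 1094.8722
Profit = 11665.6563 - 1094.8722 = 10570.7841

10570.7841 $


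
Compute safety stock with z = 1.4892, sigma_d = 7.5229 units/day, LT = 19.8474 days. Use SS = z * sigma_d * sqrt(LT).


sqrt(LT) = sqrt(19.8474) = 4.4550
SS = 1.4892 * 7.5229 * 4.4550 = 49.9103

49.9103 units


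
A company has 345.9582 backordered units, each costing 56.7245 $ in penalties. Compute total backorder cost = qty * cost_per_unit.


Total = 345.9582 * 56.7245 = 19624.3059

19624.3059 $


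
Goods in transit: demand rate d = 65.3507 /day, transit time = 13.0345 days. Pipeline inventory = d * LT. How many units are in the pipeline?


Pipeline = 65.3507 * 13.0345 = 851.8137

851.8137 units


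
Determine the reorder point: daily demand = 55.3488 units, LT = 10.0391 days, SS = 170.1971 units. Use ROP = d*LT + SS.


d*LT = 55.3488 * 10.0391 = 555.6521
ROP = 555.6521 + 170.1971 = 725.8492

725.8492 units


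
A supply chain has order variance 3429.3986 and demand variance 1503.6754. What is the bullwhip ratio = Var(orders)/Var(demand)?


BW = 3429.3986 / 1503.6754 = 2.2807

2.2807


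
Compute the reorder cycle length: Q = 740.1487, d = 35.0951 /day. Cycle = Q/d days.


Cycle = 740.1487 / 35.0951 = 21.0898

21.0898 days


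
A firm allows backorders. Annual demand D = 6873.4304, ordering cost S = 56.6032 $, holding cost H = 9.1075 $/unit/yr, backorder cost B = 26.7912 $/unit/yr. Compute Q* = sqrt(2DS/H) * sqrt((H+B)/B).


sqrt(2DS/H) = 292.2959
sqrt((H+B)/B) = 1.1576
Q* = 292.2959 * 1.1576 = 338.3498

338.3498 units


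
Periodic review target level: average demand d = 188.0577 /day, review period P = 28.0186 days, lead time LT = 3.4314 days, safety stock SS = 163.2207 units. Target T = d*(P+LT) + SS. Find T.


P + LT = 31.4500
d*(P+LT) = 188.0577 * 31.4500 = 5914.4147
T = 5914.4147 + 163.2207 = 6077.6354

6077.6354 units


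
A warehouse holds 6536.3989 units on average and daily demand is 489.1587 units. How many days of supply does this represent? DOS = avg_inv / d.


DOS = 6536.3989 / 489.1587 = 13.3625

13.3625 days


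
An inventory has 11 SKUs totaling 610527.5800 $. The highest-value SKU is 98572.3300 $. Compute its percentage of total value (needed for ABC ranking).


Top item = 98572.3300
Total = 610527.5800
Percentage = 98572.3300 / 610527.5800 * 100 = 16.1454

16.1454%


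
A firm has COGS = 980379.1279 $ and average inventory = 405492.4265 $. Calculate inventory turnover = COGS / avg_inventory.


Turnover = 980379.1279 / 405492.4265 = 2.4177

2.4177


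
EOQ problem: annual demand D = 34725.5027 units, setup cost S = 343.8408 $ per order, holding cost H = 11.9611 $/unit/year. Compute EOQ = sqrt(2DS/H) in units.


2*D*S = 2 * 34725.5027 * 343.8408 = 23880089.2575
2*D*S/H = 1996479.3587
EOQ = sqrt(1996479.3587) = 1412.9683

1412.9683 units


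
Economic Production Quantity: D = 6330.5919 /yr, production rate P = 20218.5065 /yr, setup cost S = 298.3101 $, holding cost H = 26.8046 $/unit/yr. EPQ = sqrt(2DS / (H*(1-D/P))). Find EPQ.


1 - D/P = 1 - 0.3131 = 0.6869
H*(1-D/P) = 18.4118
2DS = 3776959.0055
EPQ = sqrt(205137.4606) = 452.9210

452.9210 units


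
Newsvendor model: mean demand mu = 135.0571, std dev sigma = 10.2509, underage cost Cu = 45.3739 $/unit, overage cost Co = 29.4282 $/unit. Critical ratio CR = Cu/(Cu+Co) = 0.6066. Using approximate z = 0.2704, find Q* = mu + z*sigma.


CR = Cu/(Cu+Co) = 45.3739/(45.3739+29.4282) = 0.6066
z = 0.2704
Q* = 135.0571 + 0.2704 * 10.2509 = 137.8289

137.8289 units


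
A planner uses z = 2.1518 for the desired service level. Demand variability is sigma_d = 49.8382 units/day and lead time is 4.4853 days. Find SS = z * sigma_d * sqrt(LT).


sqrt(LT) = sqrt(4.4853) = 2.1179
SS = 2.1518 * 49.8382 * 2.1179 = 227.1224

227.1224 units


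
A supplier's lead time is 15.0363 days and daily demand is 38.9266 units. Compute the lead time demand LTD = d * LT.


LTD = 38.9266 * 15.0363 = 585.3120

585.3120 units


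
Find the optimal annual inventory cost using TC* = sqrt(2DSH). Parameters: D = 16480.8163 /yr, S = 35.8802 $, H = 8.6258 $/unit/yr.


2*D*S*H = 10201474.6274
TC* = sqrt(10201474.6274) = 3193.9747

3193.9747 $/yr


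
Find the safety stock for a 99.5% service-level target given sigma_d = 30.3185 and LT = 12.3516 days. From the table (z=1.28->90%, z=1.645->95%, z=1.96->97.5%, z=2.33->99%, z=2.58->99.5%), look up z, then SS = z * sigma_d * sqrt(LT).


From the table, SL = 99.5% corresponds to z = 2.58
sqrt(LT) = sqrt(12.3516) = 3.5145
SS = 2.58 * 30.3185 * 3.5145 = 274.9090

274.9090 units


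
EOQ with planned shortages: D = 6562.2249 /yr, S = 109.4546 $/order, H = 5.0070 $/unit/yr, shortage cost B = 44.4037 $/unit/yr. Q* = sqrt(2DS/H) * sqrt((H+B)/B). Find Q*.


sqrt(2DS/H) = 535.6348
sqrt((H+B)/B) = 1.0549
Q* = 535.6348 * 1.0549 = 565.0276

565.0276 units


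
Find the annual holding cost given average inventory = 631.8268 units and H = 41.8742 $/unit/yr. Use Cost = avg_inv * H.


Cost = 631.8268 * 41.8742 = 26457.2418

26457.2418 $/yr


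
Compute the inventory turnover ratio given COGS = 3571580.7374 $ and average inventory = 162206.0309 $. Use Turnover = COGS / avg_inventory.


Turnover = 3571580.7374 / 162206.0309 = 22.0188

22.0188


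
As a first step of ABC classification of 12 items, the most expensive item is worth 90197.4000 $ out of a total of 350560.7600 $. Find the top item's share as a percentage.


Top item = 90197.4000
Total = 350560.7600
Percentage = 90197.4000 / 350560.7600 * 100 = 25.7295

25.7295%


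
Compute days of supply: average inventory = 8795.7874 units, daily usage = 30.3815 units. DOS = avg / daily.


DOS = 8795.7874 / 30.3815 = 289.5113

289.5113 days


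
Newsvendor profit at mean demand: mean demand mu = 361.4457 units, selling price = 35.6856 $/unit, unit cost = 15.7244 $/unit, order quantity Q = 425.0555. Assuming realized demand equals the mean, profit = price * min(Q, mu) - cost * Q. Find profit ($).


Sales at mu = min(425.0555, 361.4457) = 361.4457
Revenue = 35.6856 * 361.4457 = 12898.4067
Total cost = 15.7244 * 425.0555 = 6683.7427
Profit = 12898.4067 - 6683.7427 = 6214.6640

6214.6640 $


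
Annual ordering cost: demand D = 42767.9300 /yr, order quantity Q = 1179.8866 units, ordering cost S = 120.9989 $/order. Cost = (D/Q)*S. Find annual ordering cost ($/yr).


Number of orders = D/Q = 36.2475
Cost = 36.2475 * 120.9989 = 4385.9067

4385.9067 $/yr


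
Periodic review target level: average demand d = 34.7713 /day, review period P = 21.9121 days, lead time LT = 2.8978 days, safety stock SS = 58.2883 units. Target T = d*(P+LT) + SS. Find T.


P + LT = 24.8099
d*(P+LT) = 34.7713 * 24.8099 = 862.6725
T = 862.6725 + 58.2883 = 920.9608

920.9608 units


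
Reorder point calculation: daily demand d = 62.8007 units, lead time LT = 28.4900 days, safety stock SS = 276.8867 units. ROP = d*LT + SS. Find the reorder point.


d*LT = 62.8007 * 28.4900 = 1789.1919
ROP = 1789.1919 + 276.8867 = 2066.0786

2066.0786 units


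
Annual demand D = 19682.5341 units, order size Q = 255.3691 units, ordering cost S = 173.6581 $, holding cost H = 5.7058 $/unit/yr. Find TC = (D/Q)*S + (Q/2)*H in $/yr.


Ordering cost = D*S/Q = 13384.6713
Holding cost = Q*H/2 = 728.5425
TC = 13384.6713 + 728.5425 = 14113.2138

14113.2138 $/yr


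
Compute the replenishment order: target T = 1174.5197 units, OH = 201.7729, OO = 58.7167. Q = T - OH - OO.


Inventory position = OH + OO = 201.7729 + 58.7167 = 260.4896
Q = 1174.5197 - 260.4896 = 914.0301

914.0301 units


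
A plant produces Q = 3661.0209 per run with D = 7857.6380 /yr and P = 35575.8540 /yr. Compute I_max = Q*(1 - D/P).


D/P = 0.2209
1 - D/P = 0.7791
I_max = 3661.0209 * 0.7791 = 2852.4113

2852.4113 units


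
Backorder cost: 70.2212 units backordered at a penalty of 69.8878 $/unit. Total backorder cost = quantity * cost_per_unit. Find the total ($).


Total = 70.2212 * 69.8878 = 4907.6052

4907.6052 $


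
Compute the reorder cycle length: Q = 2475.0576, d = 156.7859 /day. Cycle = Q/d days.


Cycle = 2475.0576 / 156.7859 = 15.7862

15.7862 days


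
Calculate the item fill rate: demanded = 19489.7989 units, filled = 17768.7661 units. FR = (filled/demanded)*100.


FR = 17768.7661 / 19489.7989 * 100 = 91.1696

91.1696%


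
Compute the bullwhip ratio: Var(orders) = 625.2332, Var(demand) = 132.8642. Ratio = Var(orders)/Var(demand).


BW = 625.2332 / 132.8642 = 4.7058

4.7058


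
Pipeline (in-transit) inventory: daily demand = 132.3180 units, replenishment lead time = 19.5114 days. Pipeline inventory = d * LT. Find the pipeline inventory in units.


Pipeline = 132.3180 * 19.5114 = 2581.7094

2581.7094 units


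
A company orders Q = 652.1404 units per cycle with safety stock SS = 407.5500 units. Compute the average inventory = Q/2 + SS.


Q/2 = 326.0702
Avg = 326.0702 + 407.5500 = 733.6202

733.6202 units


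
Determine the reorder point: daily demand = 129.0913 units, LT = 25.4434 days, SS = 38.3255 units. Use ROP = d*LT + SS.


d*LT = 129.0913 * 25.4434 = 3284.5216
ROP = 3284.5216 + 38.3255 = 3322.8471

3322.8471 units


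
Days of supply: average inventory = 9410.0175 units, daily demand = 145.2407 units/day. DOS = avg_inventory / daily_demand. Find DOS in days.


DOS = 9410.0175 / 145.2407 = 64.7891

64.7891 days


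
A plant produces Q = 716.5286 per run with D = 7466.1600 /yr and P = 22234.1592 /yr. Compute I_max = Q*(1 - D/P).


D/P = 0.3358
1 - D/P = 0.6642
I_max = 716.5286 * 0.6642 = 475.9206

475.9206 units


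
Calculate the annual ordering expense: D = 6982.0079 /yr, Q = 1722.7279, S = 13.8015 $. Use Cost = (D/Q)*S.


Number of orders = D/Q = 4.0529
Cost = 4.0529 * 13.8015 = 55.9358

55.9358 $/yr


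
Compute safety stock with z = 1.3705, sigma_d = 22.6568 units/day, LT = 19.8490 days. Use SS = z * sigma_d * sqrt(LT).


sqrt(LT) = sqrt(19.8490) = 4.4552
SS = 1.3705 * 22.6568 * 4.4552 = 138.3397

138.3397 units


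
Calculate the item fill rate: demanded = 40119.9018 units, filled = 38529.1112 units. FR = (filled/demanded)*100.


FR = 38529.1112 / 40119.9018 * 100 = 96.0349

96.0349%


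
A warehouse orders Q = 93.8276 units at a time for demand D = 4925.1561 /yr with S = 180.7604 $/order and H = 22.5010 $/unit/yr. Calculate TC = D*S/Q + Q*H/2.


Ordering cost = D*S/Q = 9488.3935
Holding cost = Q*H/2 = 1055.6074
TC = 9488.3935 + 1055.6074 = 10544.0009

10544.0009 $/yr


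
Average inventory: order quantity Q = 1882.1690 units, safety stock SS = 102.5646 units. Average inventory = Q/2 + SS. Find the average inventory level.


Q/2 = 941.0845
Avg = 941.0845 + 102.5646 = 1043.6491

1043.6491 units


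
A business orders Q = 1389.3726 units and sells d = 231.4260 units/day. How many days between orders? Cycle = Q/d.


Cycle = 1389.3726 / 231.4260 = 6.0035

6.0035 days


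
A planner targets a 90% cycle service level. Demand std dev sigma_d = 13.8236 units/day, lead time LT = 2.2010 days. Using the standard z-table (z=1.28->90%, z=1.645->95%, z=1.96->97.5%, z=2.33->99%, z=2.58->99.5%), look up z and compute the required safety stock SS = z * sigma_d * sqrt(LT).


From the table, SL = 90% corresponds to z = 1.28
sqrt(LT) = sqrt(2.2010) = 1.4836
SS = 1.28 * 13.8236 * 1.4836 = 26.2507

26.2507 units


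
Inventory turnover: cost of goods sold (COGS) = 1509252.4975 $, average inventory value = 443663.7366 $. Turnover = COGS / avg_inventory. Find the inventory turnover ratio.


Turnover = 1509252.4975 / 443663.7366 = 3.4018

3.4018
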